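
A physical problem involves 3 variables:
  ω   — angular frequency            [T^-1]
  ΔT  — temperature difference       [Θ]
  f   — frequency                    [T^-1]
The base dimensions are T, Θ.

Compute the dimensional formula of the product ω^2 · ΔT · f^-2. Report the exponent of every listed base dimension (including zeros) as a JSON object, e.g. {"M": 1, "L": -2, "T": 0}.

{"T": 0, "Θ": 1}

Exponent matrix [T,Θ] × [ω,ΔT,f]:
  T: [-1  0 -1]
  Θ: [ 0  1  0]
  [T]: (2)·-1+(1)·0+(-2)·-1 = 0
  [Θ]: (2)·0+(1)·1+(-2)·0 = 1
⇒ Θ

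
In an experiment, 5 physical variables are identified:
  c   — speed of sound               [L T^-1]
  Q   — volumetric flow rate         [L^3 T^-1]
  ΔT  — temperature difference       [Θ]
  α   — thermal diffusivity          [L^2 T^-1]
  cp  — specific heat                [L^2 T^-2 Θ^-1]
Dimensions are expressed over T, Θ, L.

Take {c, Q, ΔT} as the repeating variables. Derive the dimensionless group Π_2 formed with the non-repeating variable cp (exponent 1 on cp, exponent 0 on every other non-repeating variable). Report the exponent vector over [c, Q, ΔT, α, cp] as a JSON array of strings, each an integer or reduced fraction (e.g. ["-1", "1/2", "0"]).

Dimensional matrix (T×Θ×L by c×Q×ΔT×α×cp):
  T: [-1 -1  0 -1 -2]
  Θ: [ 0  0  1  0 -1]
  L: [ 1  3  0  2  2]
RREF → pivots at {c,Q,ΔT} ⇒ r = 3
Pivot set = {c,Q,ΔT}, free = {α,cp}
RREF:
  r0: [   1    0    0  1/2    2]
  r1: [   0    1    0  1/2    0]
  r2: [   0    0    1    0   -1]
Fix exponent of cp at 1, α at 0; solve each RREF row for its pivot's exponent:
  r0: exp(c) + (2)·1 = 0 ⇒ exp(c) = -2
  r1: exp(Q) + (0)·1 = 0 ⇒ exp(Q) = 0
  r2: exp(ΔT) + (-1)·1 = 0 ⇒ exp(ΔT) = 1
Π_2 = c^-2 · ΔT · cp

["-2", "0", "1", "0", "1"]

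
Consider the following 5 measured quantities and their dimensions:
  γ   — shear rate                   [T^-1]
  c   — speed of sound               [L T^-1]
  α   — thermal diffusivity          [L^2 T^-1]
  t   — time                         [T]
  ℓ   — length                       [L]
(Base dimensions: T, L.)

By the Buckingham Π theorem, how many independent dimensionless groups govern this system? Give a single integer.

Dimensional matrix (T×L by γ×c×α×t×ℓ):
  T: [-1 -1 -1  1  0]
  L: [ 0  1  2  0  1]
Row reduction gives pivot columns γ,c; rank = 2
Π count = n − r = 5 − 2 = 3

3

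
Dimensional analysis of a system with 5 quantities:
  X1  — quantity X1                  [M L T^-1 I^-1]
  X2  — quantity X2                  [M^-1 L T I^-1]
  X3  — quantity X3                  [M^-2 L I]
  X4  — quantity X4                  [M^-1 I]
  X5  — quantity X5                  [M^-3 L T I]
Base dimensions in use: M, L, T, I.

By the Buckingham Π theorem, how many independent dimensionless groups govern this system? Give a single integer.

2

Dimensional matrix (M×L×T×I by X1×X2×X3×X4×X5):
  M: [ 1 -1 -2 -1 -3]
  L: [ 1  1  1  0  1]
  T: [-1  1  0  0  1]
  I: [-1 -1  1  1  1]
Echelon form has 3 nonzero rows (pivots: X1,X2,X3)
5 vars − rank 3 = 2 Π groups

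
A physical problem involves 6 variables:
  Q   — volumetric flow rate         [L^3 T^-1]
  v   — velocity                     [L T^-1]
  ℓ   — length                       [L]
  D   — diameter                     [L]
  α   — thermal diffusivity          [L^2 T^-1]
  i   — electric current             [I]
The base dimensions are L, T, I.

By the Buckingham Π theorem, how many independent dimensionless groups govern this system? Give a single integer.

3

Write exponents as rows L,T,I / cols Q,v,ℓ,D,α,i:
  L: [ 3  1  1  1  2  0]
  T: [-1 -1  0  0 -1  0]
  I: [ 0  0  0  0  0  1]
Echelon form has 3 nonzero rows (pivots: Q,v,i)
6 vars − rank 3 = 3 Π groups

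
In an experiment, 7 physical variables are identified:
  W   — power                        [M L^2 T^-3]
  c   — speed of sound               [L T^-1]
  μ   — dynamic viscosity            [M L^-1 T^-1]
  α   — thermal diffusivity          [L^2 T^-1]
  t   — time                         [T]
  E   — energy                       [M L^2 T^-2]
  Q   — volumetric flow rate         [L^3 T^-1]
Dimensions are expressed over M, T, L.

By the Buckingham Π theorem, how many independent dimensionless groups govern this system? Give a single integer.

Exponent matrix [M,T,L] × [W,c,μ,α,t,E,Q]:
  M: [ 1  0  1  0  0  1  0]
  T: [-3 -1 -1 -1  1 -2 -1]
  L: [ 2  1 -1  2  0  2  3]
RREF → pivots at {W,c,μ} ⇒ r = 3
7 vars − rank 3 = 4 Π groups

4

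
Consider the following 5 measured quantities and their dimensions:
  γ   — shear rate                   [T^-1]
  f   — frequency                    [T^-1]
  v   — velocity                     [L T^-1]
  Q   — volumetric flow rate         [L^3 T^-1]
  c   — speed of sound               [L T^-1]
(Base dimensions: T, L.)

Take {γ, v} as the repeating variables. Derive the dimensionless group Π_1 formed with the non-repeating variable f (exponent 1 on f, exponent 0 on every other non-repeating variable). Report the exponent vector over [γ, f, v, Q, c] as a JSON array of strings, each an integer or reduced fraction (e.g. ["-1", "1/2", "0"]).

["-1", "1", "0", "0", "0"]

Write exponents as rows T,L / cols γ,f,v,Q,c:
  T: [-1 -1 -1 -1 -1]
  L: [ 0  0  1  3  1]
Echelon form has 2 nonzero rows (pivots: γ,v)
Repeat: γ,v; free: f,Q,c
RREF:
  r0: [   1    1    0   -2    0]
  r1: [   0    0    1    3    1]
Fix exponent of f at 1, Q at 0, c at 0; solve each RREF row for its pivot's exponent:
  r0: exp(γ) + (1)·1 = 0 ⇒ exp(γ) = -1
  r1: exp(v) + (0)·1 = 0 ⇒ exp(v) = 0
Π_1 = γ^-1 · f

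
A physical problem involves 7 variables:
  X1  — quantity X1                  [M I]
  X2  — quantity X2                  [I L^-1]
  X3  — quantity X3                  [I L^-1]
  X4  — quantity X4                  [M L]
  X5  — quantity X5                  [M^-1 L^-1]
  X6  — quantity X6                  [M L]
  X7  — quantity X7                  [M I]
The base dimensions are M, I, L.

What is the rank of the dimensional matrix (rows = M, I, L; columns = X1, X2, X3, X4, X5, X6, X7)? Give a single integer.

Write exponents as rows M,I,L / cols X1,X2,X3,X4,X5,X6,X7:
  M: [ 1  0  0  1 -1  1  1]
  I: [ 1  1  1  0  0  0  1]
  L: [ 0 -1 -1  1 -1  1  0]
Row reduction gives pivot columns X1,X2; rank = 2

2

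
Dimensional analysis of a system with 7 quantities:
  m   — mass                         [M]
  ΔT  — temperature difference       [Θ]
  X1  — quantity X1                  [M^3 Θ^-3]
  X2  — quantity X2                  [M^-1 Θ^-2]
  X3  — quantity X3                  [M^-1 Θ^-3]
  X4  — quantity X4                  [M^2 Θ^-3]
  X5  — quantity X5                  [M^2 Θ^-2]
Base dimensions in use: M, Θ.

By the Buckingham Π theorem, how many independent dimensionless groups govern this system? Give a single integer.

5

Write exponents as rows M,Θ / cols m,ΔT,X1,X2,X3,X4,X5:
  M: [ 1  0  3 -1 -1  2  2]
  Θ: [ 0  1 -3 -2 -3 -3 -2]
RREF → pivots at {m,ΔT} ⇒ r = 2
Π count = n − r = 7 − 2 = 5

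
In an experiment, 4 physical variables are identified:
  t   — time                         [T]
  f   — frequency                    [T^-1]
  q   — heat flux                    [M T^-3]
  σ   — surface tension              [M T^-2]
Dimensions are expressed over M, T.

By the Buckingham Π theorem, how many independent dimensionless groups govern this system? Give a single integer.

Exponent matrix [M,T] × [t,f,q,σ]:
  M: [ 0  0  1  1]
  T: [ 1 -1 -3 -2]
RREF → pivots at {t,q} ⇒ r = 2
n=4, r=2 ⇒ 2 dimensionless groups

2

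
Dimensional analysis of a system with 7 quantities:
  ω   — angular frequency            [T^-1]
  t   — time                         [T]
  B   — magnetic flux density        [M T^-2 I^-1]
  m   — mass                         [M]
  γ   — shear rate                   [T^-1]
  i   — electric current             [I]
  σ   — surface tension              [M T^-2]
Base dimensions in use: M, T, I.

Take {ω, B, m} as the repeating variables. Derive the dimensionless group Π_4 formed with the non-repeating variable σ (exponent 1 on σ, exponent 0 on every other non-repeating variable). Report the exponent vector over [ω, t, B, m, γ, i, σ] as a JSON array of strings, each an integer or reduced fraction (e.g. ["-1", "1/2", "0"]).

Exponent matrix [M,T,I] × [ω,t,B,m,γ,i,σ]:
  M: [ 0  0  1  1  0  0  1]
  T: [-1  1 -2  0 -1  0 -2]
  I: [ 0  0 -1  0  0  1  0]
Row reduction gives pivot columns ω,B,m; rank = 3
Repeat: ω,B,m; free: t,γ,i,σ
RREF:
  r0: [   1   -1    0    0    1    2    2]
  r1: [   0    0    1    0    0   -1    0]
  r2: [   0    0    0    1    0    1    1]
Fix exponent of σ at 1, t at 0, γ at 0, i at 0; solve each RREF row for its pivot's exponent:
  r0: exp(ω) + (2)·1 = 0 ⇒ exp(ω) = -2
  r1: exp(B) + (0)·1 = 0 ⇒ exp(B) = 0
  r2: exp(m) + (1)·1 = 0 ⇒ exp(m) = -1
Π_4 = ω^-2 · m^-1 · σ

["-2", "0", "0", "-1", "0", "0", "1"]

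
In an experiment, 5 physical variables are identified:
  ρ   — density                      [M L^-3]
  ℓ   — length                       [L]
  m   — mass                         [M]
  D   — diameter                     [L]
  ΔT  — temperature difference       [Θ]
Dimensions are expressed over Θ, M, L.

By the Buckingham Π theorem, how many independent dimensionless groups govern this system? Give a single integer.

2

Dimensional matrix (Θ×M×L by ρ×ℓ×m×D×ΔT):
  Θ: [ 0  0  0  0  1]
  M: [ 1  0  1  0  0]
  L: [-3  1  0  1  0]
RREF → pivots at {ρ,ℓ,ΔT} ⇒ r = 3
Π count = n − r = 5 − 3 = 2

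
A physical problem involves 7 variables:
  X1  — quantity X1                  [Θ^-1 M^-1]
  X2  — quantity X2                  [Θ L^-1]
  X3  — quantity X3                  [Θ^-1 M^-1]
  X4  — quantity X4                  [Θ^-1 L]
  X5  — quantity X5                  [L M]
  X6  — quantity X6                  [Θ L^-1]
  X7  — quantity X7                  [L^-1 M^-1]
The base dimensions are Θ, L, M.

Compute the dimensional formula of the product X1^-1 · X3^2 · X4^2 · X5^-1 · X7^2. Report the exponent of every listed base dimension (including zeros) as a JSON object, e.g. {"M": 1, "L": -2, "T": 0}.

Write exponents as rows Θ,L,M / cols X1,X2,X3,X4,X5,X6,X7:
  Θ: [-1  1 -1 -1  0  1  0]
  L: [ 0 -1  0  1  1 -1 -1]
  M: [-1  0 -1  0  1  0 -1]
  [Θ]: (-1)·-1+(2)·-1+(2)·-1+(-1)·0+(2)·0 = -3
  [L]: (-1)·0+(2)·0+(2)·1+(-1)·1+(2)·-1 = -1
  [M]: (-1)·-1+(2)·-1+(2)·0+(-1)·1+(2)·-1 = -4
⇒ Θ^-3 L^-1 M^-4

{"Θ": -3, "L": -1, "M": -4}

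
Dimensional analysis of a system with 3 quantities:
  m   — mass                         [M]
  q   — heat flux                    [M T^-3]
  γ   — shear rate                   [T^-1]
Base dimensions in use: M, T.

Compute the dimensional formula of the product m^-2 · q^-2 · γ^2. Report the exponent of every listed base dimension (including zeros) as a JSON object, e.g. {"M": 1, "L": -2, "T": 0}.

{"M": -4, "T": 4}

Write exponents as rows M,T / cols m,q,γ:
  M: [ 1  1  0]
  T: [ 0 -3 -1]
  [M]: (-2)·1+(-2)·1+(2)·0 = -4
  [T]: (-2)·0+(-2)·-3+(2)·-1 = 4
⇒ M^-4 T^4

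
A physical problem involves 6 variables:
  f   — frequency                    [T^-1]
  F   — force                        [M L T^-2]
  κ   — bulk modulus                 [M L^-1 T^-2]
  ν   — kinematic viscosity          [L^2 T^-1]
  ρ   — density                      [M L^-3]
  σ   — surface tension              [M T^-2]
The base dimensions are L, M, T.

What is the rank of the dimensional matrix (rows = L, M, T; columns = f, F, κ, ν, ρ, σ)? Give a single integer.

Exponent matrix [L,M,T] × [f,F,κ,ν,ρ,σ]:
  L: [ 0  1 -1  2 -3  0]
  M: [ 0  1  1  0  1  1]
  T: [-1 -2 -2 -1  0 -2]
RREF → pivots at {f,F,κ} ⇒ r = 3

3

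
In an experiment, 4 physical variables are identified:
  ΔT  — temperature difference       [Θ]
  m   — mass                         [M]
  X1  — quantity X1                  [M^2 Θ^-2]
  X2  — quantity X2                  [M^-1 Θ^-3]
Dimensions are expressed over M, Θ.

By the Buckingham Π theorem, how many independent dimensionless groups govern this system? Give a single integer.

2

Write exponents as rows M,Θ / cols ΔT,m,X1,X2:
  M: [ 0  1  2 -1]
  Θ: [ 1  0 -2 -3]
Row reduction gives pivot columns ΔT,m; rank = 2
n=4, r=2 ⇒ 2 dimensionless groups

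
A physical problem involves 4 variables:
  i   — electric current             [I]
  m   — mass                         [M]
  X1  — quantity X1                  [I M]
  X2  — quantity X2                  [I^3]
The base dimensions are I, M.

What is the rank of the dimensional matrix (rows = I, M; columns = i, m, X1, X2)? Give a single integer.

Dimensional matrix (I×M by i×m×X1×X2):
  I: [ 1  0  1  3]
  M: [ 0  1  1  0]
Row reduction gives pivot columns i,m; rank = 2

2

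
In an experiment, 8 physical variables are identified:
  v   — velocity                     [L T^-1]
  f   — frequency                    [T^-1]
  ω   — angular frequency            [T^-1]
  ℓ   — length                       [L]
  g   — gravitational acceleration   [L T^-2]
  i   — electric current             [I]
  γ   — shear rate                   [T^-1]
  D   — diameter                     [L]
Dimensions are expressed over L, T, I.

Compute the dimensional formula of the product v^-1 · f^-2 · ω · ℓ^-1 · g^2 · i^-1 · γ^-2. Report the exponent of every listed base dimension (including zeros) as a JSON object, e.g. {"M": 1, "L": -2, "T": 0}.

Exponent matrix [L,T,I] × [v,f,ω,ℓ,g,i,γ,D]:
  L: [ 1  0  0  1  1  0  0  1]
  T: [-1 -1 -1  0 -2  0 -1  0]
  I: [ 0  0  0  0  0  1  0  0]
  [L]: (-1)·1+(-2)·0+(1)·0+(-1)·1+(2)·1+(-1)·0+(-2)·0 = 0
  [T]: (-1)·-1+(-2)·-1+(1)·-1+(-1)·0+(2)·-2+(-1)·0+(-2)·-1 = 0
  [I]: (-1)·0+(-2)·0+(1)·0+(-1)·0+(2)·0+(-1)·1+(-2)·0 = -1
⇒ I^-1

{"L": 0, "T": 0, "I": -1}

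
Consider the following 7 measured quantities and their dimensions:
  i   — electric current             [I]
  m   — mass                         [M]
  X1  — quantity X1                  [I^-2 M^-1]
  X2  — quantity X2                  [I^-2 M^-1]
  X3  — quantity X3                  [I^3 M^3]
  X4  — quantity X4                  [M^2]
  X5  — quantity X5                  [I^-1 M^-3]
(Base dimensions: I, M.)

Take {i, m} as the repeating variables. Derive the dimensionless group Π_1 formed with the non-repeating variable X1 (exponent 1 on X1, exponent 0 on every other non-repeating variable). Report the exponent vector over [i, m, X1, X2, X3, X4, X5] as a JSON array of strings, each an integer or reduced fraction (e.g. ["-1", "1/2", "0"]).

["2", "1", "1", "0", "0", "0", "0"]

Exponent matrix [I,M] × [i,m,X1,X2,X3,X4,X5]:
  I: [ 1  0 -2 -2  3  0 -1]
  M: [ 0  1 -1 -1  3  2 -3]
RREF → pivots at {i,m} ⇒ r = 2
Repeat: i,m; free: X1,X2,X3,X4,X5
RREF:
  r0: [   1    0   -2   -2    3    0   -1]
  r1: [   0    1   -1   -1    3    2   -3]
Fix exponent of X1 at 1, X2 at 0, X3 at 0, X4 at 0, X5 at 0; solve each RREF row for its pivot's exponent:
  r0: exp(i) + (-2)·1 = 0 ⇒ exp(i) = 2
  r1: exp(m) + (-1)·1 = 0 ⇒ exp(m) = 1
Π_1 = i^2 · m · X1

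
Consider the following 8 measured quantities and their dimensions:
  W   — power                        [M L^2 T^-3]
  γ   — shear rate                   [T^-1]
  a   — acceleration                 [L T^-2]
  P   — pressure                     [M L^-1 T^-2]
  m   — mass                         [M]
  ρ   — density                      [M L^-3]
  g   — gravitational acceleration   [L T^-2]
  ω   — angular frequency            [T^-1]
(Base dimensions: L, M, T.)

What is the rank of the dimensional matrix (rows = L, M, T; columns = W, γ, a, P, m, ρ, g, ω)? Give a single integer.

3

Write exponents as rows L,M,T / cols W,γ,a,P,m,ρ,g,ω:
  L: [ 2  0  1 -1  0 -3  1  0]
  M: [ 1  0  0  1  1  1  0  0]
  T: [-3 -1 -2 -2  0  0 -2 -1]
Echelon form has 3 nonzero rows (pivots: W,γ,a)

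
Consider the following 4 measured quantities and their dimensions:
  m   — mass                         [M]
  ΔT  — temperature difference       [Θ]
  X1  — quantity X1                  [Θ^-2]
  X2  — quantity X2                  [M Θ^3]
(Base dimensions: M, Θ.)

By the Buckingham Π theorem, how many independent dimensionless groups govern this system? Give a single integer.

Write exponents as rows M,Θ / cols m,ΔT,X1,X2:
  M: [ 1  0  0  1]
  Θ: [ 0  1 -2  3]
Row reduction gives pivot columns m,ΔT; rank = 2
n=4, r=2 ⇒ 2 dimensionless groups

2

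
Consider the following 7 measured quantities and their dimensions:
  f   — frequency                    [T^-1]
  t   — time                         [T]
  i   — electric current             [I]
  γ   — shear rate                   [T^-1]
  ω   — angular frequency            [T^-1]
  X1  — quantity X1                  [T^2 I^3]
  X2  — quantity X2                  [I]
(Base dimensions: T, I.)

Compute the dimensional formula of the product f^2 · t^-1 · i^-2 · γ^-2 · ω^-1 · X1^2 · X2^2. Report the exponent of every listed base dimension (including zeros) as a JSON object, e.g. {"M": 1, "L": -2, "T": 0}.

{"T": 4, "I": 6}

Exponent matrix [T,I] × [f,t,i,γ,ω,X1,X2]:
  T: [-1  1  0 -1 -1  2  0]
  I: [ 0  0  1  0  0  3  1]
  [T]: (2)·-1+(-1)·1+(-2)·0+(-2)·-1+(-1)·-1+(2)·2+(2)·0 = 4
  [I]: (2)·0+(-1)·0+(-2)·1+(-2)·0+(-1)·0+(2)·3+(2)·1 = 6
⇒ T^4 I^6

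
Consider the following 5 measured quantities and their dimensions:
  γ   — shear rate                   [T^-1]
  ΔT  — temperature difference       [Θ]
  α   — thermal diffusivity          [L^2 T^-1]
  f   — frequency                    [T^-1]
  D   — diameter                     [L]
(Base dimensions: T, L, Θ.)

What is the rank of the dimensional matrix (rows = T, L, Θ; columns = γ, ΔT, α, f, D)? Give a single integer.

3

Dimensional matrix (T×L×Θ by γ×ΔT×α×f×D):
  T: [-1  0 -1 -1  0]
  L: [ 0  0  2  0  1]
  Θ: [ 0  1  0  0  0]
Row reduction gives pivot columns γ,ΔT,α; rank = 3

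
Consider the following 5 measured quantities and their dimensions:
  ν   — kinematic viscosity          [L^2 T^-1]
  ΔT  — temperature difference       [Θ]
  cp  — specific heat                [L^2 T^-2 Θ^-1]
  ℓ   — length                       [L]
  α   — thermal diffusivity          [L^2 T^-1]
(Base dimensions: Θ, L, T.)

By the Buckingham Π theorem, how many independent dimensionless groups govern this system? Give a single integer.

2

Exponent matrix [Θ,L,T] × [ν,ΔT,cp,ℓ,α]:
  Θ: [ 0  1 -1  0  0]
  L: [ 2  0  2  1  2]
  T: [-1  0 -2  0 -1]
RREF → pivots at {ν,ΔT,cp} ⇒ r = 3
Π count = n − r = 5 − 3 = 2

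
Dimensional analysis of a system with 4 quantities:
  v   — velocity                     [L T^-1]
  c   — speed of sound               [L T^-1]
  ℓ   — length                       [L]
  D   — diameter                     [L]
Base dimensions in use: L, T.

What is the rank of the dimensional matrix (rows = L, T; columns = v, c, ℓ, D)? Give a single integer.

Exponent matrix [L,T] × [v,c,ℓ,D]:
  L: [ 1  1  1  1]
  T: [-1 -1  0  0]
Row reduction gives pivot columns v,ℓ; rank = 2

2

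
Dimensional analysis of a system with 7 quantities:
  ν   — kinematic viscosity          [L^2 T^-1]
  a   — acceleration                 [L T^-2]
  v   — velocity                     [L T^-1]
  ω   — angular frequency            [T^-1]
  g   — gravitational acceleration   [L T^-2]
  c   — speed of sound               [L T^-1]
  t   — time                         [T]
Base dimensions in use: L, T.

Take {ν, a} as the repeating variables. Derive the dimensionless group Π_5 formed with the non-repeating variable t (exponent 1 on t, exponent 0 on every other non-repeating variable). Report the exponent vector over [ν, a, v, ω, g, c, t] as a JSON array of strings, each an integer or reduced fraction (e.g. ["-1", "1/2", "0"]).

["-1/3", "2/3", "0", "0", "0", "0", "1"]

Dimensional matrix (L×T by ν×a×v×ω×g×c×t):
  L: [ 2  1  1  0  1  1  0]
  T: [-1 -2 -1 -1 -2 -1  1]
RREF → pivots at {ν,a} ⇒ r = 2
Repeat: ν,a; free: v,ω,g,c,t
RREF:
  r0: [   1    0  1/3 -1/3    0  1/3  1/3]
  r1: [   0    1  1/3  2/3    1  1/3 -2/3]
Fix exponent of t at 1, v at 0, ω at 0, g at 0, c at 0; solve each RREF row for its pivot's exponent:
  r0: exp(ν) + (1/3)·1 = 0 ⇒ exp(ν) = -1/3
  r1: exp(a) + (-2/3)·1 = 0 ⇒ exp(a) = 2/3
Π_5 = ν^(-1/3) · a^(2/3) · t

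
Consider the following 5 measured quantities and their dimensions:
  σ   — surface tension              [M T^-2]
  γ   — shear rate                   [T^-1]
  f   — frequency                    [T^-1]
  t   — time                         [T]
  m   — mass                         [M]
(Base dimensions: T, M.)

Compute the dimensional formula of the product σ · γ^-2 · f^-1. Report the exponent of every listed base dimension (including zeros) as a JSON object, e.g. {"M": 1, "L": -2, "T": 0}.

Write exponents as rows T,M / cols σ,γ,f,t,m:
  T: [-2 -1 -1  1  0]
  M: [ 1  0  0  0  1]
  [T]: (1)·-2+(-2)·-1+(-1)·-1 = 1
  [M]: (1)·1+(-2)·0+(-1)·0 = 1
⇒ T M

{"T": 1, "M": 1}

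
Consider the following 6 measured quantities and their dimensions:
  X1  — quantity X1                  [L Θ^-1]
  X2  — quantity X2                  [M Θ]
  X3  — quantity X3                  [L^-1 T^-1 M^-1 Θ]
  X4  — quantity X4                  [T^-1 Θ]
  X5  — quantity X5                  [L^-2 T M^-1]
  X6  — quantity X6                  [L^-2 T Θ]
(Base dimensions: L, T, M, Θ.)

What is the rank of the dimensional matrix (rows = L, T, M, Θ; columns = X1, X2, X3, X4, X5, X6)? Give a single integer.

Dimensional matrix (L×T×M×Θ by X1×X2×X3×X4×X5×X6):
  L: [ 1  0 -1  0 -2 -2]
  T: [ 0  0 -1 -1  1  1]
  M: [ 0  1 -1  0 -1  0]
  Θ: [-1  1  1  1  0  1]
RREF → pivots at {X1,X2,X3} ⇒ r = 3

3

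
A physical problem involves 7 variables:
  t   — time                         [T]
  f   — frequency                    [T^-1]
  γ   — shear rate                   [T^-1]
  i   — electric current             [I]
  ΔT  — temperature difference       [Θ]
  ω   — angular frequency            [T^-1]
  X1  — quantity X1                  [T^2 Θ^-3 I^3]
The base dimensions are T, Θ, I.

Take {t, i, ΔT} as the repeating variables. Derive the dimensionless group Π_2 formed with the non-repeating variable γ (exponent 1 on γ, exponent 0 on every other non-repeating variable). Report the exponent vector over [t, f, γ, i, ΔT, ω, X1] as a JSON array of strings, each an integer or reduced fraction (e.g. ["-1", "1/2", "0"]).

Write exponents as rows T,Θ,I / cols t,f,γ,i,ΔT,ω,X1:
  T: [ 1 -1 -1  0  0 -1  2]
  Θ: [ 0  0  0  0  1  0 -3]
  I: [ 0  0  0  1  0  0  3]
Row reduction gives pivot columns t,i,ΔT; rank = 3
Pivot set = {t,i,ΔT}, free = {f,γ,ω,X1}
RREF:
  r0: [   1   -1   -1    0    0   -1    2]
  r1: [   0    0    0    1    0    0    3]
  r2: [   0    0    0    0    1    0   -3]
Fix exponent of γ at 1, f at 0, ω at 0, X1 at 0; solve each RREF row for its pivot's exponent:
  r0: exp(t) + (-1)·1 = 0 ⇒ exp(t) = 1
  r1: exp(i) + (0)·1 = 0 ⇒ exp(i) = 0
  r2: exp(ΔT) + (0)·1 = 0 ⇒ exp(ΔT) = 0
Π_2 = t · γ

["1", "0", "1", "0", "0", "0", "0"]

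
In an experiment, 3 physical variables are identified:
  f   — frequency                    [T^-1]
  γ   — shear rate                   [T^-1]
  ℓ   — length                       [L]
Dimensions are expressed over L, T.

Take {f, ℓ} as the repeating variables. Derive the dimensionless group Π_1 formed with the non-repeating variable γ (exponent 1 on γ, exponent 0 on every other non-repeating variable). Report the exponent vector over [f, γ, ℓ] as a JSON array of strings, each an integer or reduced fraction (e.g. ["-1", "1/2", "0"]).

Write exponents as rows L,T / cols f,γ,ℓ:
  L: [ 0  0  1]
  T: [-1 -1  0]
Echelon form has 2 nonzero rows (pivots: f,ℓ)
Repeat: f,ℓ; free: γ
RREF:
  r0: [   1    1    0]
  r1: [   0    0    1]
Fix exponent of γ at 1; solve each RREF row for its pivot's exponent:
  r0: exp(f) + (1)·1 = 0 ⇒ exp(f) = -1
  r1: exp(ℓ) + (0)·1 = 0 ⇒ exp(ℓ) = 0
Π_1 = f^-1 · γ

["-1", "1", "0"]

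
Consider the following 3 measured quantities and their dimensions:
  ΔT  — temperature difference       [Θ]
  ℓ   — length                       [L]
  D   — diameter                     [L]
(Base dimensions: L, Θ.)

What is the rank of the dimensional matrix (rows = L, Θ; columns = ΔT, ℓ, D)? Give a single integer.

Dimensional matrix (L×Θ by ΔT×ℓ×D):
  L: [ 0  1  1]
  Θ: [ 1  0  0]
Row reduction gives pivot columns ΔT,ℓ; rank = 2

2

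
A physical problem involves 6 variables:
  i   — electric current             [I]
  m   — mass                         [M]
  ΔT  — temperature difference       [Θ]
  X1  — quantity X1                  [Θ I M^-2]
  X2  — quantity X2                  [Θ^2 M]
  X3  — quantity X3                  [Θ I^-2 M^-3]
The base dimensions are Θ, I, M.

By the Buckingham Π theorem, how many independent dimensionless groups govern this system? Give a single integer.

Write exponents as rows Θ,I,M / cols i,m,ΔT,X1,X2,X3:
  Θ: [ 0  0  1  1  2  1]
  I: [ 1  0  0  1  0 -2]
  M: [ 0  1  0 -2  1 -3]
RREF → pivots at {i,m,ΔT} ⇒ r = 3
Π count = n − r = 6 − 3 = 3

3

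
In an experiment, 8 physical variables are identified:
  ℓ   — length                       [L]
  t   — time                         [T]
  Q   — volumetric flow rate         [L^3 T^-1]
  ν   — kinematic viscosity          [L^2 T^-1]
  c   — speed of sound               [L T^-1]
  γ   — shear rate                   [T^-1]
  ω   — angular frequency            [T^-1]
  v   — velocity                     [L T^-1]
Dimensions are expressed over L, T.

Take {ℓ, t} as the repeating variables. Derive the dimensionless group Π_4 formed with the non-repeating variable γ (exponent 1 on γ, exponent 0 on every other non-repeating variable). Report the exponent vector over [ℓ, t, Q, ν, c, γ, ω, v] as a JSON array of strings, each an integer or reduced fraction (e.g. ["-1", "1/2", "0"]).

["0", "1", "0", "0", "0", "1", "0", "0"]

Write exponents as rows L,T / cols ℓ,t,Q,ν,c,γ,ω,v:
  L: [ 1  0  3  2  1  0  0  1]
  T: [ 0  1 -1 -1 -1 -1 -1 -1]
RREF → pivots at {ℓ,t} ⇒ r = 2
Repeat: ℓ,t; free: Q,ν,c,γ,ω,v
RREF:
  r0: [   1    0    3    2    1    0    0    1]
  r1: [   0    1   -1   -1   -1   -1   -1   -1]
Fix exponent of γ at 1, Q at 0, ν at 0, c at 0, ω at 0, v at 0; solve each RREF row for its pivot's exponent:
  r0: exp(ℓ) + (0)·1 = 0 ⇒ exp(ℓ) = 0
  r1: exp(t) + (-1)·1 = 0 ⇒ exp(t) = 1
Π_4 = t · γ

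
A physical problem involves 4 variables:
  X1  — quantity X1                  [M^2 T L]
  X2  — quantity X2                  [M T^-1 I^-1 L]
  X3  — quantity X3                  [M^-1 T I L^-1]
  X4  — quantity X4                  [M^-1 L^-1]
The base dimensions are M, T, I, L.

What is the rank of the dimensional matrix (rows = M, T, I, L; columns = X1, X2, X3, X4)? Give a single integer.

Exponent matrix [M,T,I,L] × [X1,X2,X3,X4]:
  M: [ 2  1 -1 -1]
  T: [ 1 -1  1  0]
  I: [ 0 -1  1  0]
  L: [ 1  1 -1 -1]
RREF → pivots at {X1,X2,X4} ⇒ r = 3

3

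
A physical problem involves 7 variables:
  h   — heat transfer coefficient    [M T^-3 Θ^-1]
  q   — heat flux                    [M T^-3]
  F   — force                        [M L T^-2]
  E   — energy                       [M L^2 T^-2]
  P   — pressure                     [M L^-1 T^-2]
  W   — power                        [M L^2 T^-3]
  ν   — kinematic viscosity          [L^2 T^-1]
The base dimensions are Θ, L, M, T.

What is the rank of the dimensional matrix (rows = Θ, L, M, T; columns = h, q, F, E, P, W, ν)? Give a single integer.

Exponent matrix [Θ,L,M,T] × [h,q,F,E,P,W,ν]:
  Θ: [-1  0  0  0  0  0  0]
  L: [ 0  0  1  2 -1  2  2]
  M: [ 1  1  1  1  1  1  0]
  T: [-3 -3 -2 -2 -2 -3 -1]
Row reduction gives pivot columns h,q,F,E; rank = 4

4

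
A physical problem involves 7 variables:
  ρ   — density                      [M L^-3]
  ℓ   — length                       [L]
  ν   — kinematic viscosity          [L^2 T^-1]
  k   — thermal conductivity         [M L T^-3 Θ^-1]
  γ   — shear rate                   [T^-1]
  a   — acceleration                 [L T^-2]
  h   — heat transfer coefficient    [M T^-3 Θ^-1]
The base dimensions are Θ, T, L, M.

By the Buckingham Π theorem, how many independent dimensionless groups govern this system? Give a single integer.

3

Write exponents as rows Θ,T,L,M / cols ρ,ℓ,ν,k,γ,a,h:
  Θ: [ 0  0  0 -1  0  0 -1]
  T: [ 0  0 -1 -3 -1 -2 -3]
  L: [-3  1  2  1  0  1  0]
  M: [ 1  0  0  1  0  0  1]
Echelon form has 4 nonzero rows (pivots: ρ,ℓ,ν,k)
7 vars − rank 4 = 3 Π groups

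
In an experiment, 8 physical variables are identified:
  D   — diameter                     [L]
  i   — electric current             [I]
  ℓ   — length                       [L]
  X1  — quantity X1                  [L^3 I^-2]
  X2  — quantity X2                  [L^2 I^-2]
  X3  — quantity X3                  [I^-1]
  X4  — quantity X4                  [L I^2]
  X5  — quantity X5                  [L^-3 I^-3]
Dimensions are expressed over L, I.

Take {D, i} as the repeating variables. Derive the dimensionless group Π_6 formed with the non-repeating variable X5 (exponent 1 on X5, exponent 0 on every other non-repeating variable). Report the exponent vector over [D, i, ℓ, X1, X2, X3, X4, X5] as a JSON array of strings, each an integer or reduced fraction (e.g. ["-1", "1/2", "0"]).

["3", "3", "0", "0", "0", "0", "0", "1"]

Dimensional matrix (L×I by D×i×ℓ×X1×X2×X3×X4×X5):
  L: [ 1  0  1  3  2  0  1 -3]
  I: [ 0  1  0 -2 -2 -1  2 -3]
Row reduction gives pivot columns D,i; rank = 2
Pivot set = {D,i}, free = {ℓ,X1,X2,X3,X4,X5}
RREF:
  r0: [   1    0    1    3    2    0    1   -3]
  r1: [   0    1    0   -2   -2   -1    2   -3]
Fix exponent of X5 at 1, ℓ at 0, X1 at 0, X2 at 0, X3 at 0, X4 at 0; solve each RREF row for its pivot's exponent:
  r0: exp(D) + (-3)·1 = 0 ⇒ exp(D) = 3
  r1: exp(i) + (-3)·1 = 0 ⇒ exp(i) = 3
Π_6 = D^3 · i^3 · X5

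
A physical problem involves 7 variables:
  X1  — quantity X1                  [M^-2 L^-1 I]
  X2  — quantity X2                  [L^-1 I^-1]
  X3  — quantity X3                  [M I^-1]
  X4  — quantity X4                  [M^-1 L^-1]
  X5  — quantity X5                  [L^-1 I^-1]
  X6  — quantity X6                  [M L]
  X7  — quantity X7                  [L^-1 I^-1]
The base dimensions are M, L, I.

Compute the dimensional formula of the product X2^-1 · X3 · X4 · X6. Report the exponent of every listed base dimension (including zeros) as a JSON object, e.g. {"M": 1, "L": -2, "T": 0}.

{"M": 1, "L": 1, "I": 0}

Dimensional matrix (M×L×I by X1×X2×X3×X4×X5×X6×X7):
  M: [-2  0  1 -1  0  1  0]
  L: [-1 -1  0 -1 -1  1 -1]
  I: [ 1 -1 -1  0 -1  0 -1]
  [M]: (-1)·0+(1)·1+(1)·-1+(1)·1 = 1
  [L]: (-1)·-1+(1)·0+(1)·-1+(1)·1 = 1
  [I]: (-1)·-1+(1)·-1+(1)·0+(1)·0 = 0
⇒ M L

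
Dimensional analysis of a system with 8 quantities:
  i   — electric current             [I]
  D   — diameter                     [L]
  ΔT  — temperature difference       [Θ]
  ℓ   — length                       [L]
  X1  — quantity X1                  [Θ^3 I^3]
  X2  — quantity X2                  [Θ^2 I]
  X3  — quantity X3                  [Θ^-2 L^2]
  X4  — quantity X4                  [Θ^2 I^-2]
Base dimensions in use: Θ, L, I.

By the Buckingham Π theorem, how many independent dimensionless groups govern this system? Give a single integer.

5

Exponent matrix [Θ,L,I] × [i,D,ΔT,ℓ,X1,X2,X3,X4]:
  Θ: [ 0  0  1  0  3  2 -2  2]
  L: [ 0  1  0  1  0  0  2  0]
  I: [ 1  0  0  0  3  1  0 -2]
Row reduction gives pivot columns i,D,ΔT; rank = 3
8 vars − rank 3 = 5 Π groups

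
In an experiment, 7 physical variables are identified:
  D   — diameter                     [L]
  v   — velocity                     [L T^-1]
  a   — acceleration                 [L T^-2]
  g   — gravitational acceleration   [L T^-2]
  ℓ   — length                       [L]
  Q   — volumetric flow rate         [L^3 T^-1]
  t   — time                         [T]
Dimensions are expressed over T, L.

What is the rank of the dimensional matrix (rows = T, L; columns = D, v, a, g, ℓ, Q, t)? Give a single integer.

Exponent matrix [T,L] × [D,v,a,g,ℓ,Q,t]:
  T: [ 0 -1 -2 -2  0 -1  1]
  L: [ 1  1  1  1  1  3  0]
Row reduction gives pivot columns D,v; rank = 2

2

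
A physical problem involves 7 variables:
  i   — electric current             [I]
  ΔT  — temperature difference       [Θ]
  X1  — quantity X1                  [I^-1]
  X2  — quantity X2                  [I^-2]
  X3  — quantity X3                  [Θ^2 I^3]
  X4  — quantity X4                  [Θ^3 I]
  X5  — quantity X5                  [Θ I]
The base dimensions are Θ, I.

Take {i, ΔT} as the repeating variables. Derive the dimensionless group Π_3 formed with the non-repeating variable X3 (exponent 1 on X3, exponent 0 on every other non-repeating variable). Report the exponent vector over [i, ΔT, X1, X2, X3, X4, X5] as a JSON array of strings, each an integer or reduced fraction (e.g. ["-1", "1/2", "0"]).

Dimensional matrix (Θ×I by i×ΔT×X1×X2×X3×X4×X5):
  Θ: [ 0  1  0  0  2  3  1]
  I: [ 1  0 -1 -2  3  1  1]
RREF → pivots at {i,ΔT} ⇒ r = 2
Repeat: i,ΔT; free: X1,X2,X3,X4,X5
RREF:
  r0: [   1    0   -1   -2    3    1    1]
  r1: [   0    1    0    0    2    3    1]
Fix exponent of X3 at 1, X1 at 0, X2 at 0, X4 at 0, X5 at 0; solve each RREF row for its pivot's exponent:
  r0: exp(i) + (3)·1 = 0 ⇒ exp(i) = -3
  r1: exp(ΔT) + (2)·1 = 0 ⇒ exp(ΔT) = -2
Π_3 = i^-3 · ΔT^-2 · X3

["-3", "-2", "0", "0", "1", "0", "0"]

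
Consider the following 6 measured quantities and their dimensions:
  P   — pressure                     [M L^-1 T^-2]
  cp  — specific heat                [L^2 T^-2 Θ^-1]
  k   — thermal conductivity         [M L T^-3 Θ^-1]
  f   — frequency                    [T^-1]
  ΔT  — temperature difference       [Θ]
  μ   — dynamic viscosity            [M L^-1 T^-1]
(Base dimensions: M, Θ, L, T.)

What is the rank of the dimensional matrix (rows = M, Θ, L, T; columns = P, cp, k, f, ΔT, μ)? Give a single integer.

4

Dimensional matrix (M×Θ×L×T by P×cp×k×f×ΔT×μ):
  M: [ 1  0  1  0  0  1]
  Θ: [ 0 -1 -1  0  1  0]
  L: [-1  2  1  0  0 -1]
  T: [-2 -2 -3 -1  0 -1]
RREF → pivots at {P,cp,k,ΔT} ⇒ r = 4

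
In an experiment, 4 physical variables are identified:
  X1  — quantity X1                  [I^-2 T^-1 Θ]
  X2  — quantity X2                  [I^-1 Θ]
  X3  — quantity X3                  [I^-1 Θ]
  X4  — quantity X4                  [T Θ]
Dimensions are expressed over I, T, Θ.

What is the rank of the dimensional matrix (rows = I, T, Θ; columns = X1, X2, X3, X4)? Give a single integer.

2

Dimensional matrix (I×T×Θ by X1×X2×X3×X4):
  I: [-2 -1 -1  0]
  T: [-1  0  0  1]
  Θ: [ 1  1  1  1]
RREF → pivots at {X1,X2} ⇒ r = 2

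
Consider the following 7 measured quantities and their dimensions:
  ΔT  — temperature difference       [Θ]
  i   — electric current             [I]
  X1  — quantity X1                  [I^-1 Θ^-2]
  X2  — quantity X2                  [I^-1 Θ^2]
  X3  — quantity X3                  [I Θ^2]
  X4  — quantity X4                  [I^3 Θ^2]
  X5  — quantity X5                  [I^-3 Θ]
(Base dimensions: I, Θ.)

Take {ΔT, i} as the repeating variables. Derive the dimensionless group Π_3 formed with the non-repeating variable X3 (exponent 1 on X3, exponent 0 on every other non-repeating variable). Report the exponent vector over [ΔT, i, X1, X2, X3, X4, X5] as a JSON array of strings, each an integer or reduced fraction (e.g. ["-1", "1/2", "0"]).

["-2", "-1", "0", "0", "1", "0", "0"]

Exponent matrix [I,Θ] × [ΔT,i,X1,X2,X3,X4,X5]:
  I: [ 0  1 -1 -1  1  3 -3]
  Θ: [ 1  0 -2  2  2  2  1]
Echelon form has 2 nonzero rows (pivots: ΔT,i)
Repeat: ΔT,i; free: X1,X2,X3,X4,X5
RREF:
  r0: [   1    0   -2    2    2    2    1]
  r1: [   0    1   -1   -1    1    3   -3]
Fix exponent of X3 at 1, X1 at 0, X2 at 0, X4 at 0, X5 at 0; solve each RREF row for its pivot's exponent:
  r0: exp(ΔT) + (2)·1 = 0 ⇒ exp(ΔT) = -2
  r1: exp(i) + (1)·1 = 0 ⇒ exp(i) = -1
Π_3 = ΔT^-2 · i^-1 · X3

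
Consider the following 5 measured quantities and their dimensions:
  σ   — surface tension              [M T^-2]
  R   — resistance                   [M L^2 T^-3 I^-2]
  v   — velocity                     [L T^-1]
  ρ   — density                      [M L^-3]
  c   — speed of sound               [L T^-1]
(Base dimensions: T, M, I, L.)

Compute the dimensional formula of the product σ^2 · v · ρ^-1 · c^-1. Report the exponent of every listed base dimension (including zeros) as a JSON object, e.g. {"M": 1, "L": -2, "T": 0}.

Exponent matrix [T,M,I,L] × [σ,R,v,ρ,c]:
  T: [-2 -3 -1  0 -1]
  M: [ 1  1  0  1  0]
  I: [ 0 -2  0  0  0]
  L: [ 0  2  1 -3  1]
  [T]: (2)·-2+(1)·-1+(-1)·0+(-1)·-1 = -4
  [M]: (2)·1+(1)·0+(-1)·1+(-1)·0 = 1
  [I]: (2)·0+(1)·0+(-1)·0+(-1)·0 = 0
  [L]: (2)·0+(1)·1+(-1)·-3+(-1)·1 = 3
⇒ T^-4 M L^3

{"T": -4, "M": 1, "I": 0, "L": 3}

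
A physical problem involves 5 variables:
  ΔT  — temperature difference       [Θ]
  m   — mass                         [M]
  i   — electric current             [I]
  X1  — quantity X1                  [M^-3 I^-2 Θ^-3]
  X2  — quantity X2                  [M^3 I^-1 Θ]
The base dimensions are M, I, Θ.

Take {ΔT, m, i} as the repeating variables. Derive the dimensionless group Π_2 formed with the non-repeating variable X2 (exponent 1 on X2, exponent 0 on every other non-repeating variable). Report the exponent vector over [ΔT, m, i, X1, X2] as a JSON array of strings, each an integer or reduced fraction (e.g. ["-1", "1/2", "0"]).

Dimensional matrix (M×I×Θ by ΔT×m×i×X1×X2):
  M: [ 0  1  0 -3  3]
  I: [ 0  0  1 -2 -1]
  Θ: [ 1  0  0 -3  1]
Row reduction gives pivot columns ΔT,m,i; rank = 3
Repeat: ΔT,m,i; free: X1,X2
RREF:
  r0: [   1    0    0   -3    1]
  r1: [   0    1    0   -3    3]
  r2: [   0    0    1   -2   -1]
Fix exponent of X2 at 1, X1 at 0; solve each RREF row for its pivot's exponent:
  r0: exp(ΔT) + (1)·1 = 0 ⇒ exp(ΔT) = -1
  r1: exp(m) + (3)·1 = 0 ⇒ exp(m) = -3
  r2: exp(i) + (-1)·1 = 0 ⇒ exp(i) = 1
Π_2 = ΔT^-1 · m^-3 · i · X2

["-1", "-3", "1", "0", "1"]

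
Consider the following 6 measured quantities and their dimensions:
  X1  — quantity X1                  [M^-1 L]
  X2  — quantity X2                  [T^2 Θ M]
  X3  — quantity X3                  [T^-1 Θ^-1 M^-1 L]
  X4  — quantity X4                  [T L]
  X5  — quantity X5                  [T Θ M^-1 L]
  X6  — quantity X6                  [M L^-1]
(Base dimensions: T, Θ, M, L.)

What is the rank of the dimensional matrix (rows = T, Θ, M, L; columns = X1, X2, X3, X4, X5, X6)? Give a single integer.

3

Write exponents as rows T,Θ,M,L / cols X1,X2,X3,X4,X5,X6:
  T: [ 0  2 -1  1  1  0]
  Θ: [ 0  1 -1  0  1  0]
  M: [-1  1 -1  0 -1  1]
  L: [ 1  0  1  1  1 -1]
Echelon form has 3 nonzero rows (pivots: X1,X2,X3)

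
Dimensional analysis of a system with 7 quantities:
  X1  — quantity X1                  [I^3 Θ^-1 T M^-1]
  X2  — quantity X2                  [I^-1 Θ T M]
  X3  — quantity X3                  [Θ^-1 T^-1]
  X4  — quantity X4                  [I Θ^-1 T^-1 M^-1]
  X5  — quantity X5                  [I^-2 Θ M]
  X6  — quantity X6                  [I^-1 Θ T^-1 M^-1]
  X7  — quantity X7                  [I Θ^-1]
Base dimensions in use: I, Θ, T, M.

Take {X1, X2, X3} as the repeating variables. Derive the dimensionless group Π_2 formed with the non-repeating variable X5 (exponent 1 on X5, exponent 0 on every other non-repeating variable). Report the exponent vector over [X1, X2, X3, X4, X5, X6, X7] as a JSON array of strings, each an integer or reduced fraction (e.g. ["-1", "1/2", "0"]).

["1/2", "-1/2", "0", "0", "1", "0", "0"]

Write exponents as rows I,Θ,T,M / cols X1,X2,X3,X4,X5,X6,X7:
  I: [ 3 -1  0  1 -2 -1  1]
  Θ: [-1  1 -1 -1  1  1 -1]
  T: [ 1  1 -1 -1  0 -1  0]
  M: [-1  1  0 -1  1 -1  0]
Echelon form has 3 nonzero rows (pivots: X1,X2,X3)
Pivot set = {X1,X2,X3}, free = {X4,X5,X6,X7}
RREF:
  r0: [   1    0    0    0 -1/2   -1  1/2]
  r1: [   0    1    0   -1  1/2   -2  1/2]
  r2: [   0    0    1    0    0   -2    1]
  r3: [   0    0    0    0    0    0    0]
Fix exponent of X5 at 1, X4 at 0, X6 at 0, X7 at 0; solve each RREF row for its pivot's exponent:
  r0: exp(X1) + (-1/2)·1 = 0 ⇒ exp(X1) = 1/2
  r1: exp(X2) + (1/2)·1 = 0 ⇒ exp(X2) = -1/2
  r2: exp(X3) + (0)·1 = 0 ⇒ exp(X3) = 0
Π_2 = X1^(1/2) · X2^(-1/2) · X5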